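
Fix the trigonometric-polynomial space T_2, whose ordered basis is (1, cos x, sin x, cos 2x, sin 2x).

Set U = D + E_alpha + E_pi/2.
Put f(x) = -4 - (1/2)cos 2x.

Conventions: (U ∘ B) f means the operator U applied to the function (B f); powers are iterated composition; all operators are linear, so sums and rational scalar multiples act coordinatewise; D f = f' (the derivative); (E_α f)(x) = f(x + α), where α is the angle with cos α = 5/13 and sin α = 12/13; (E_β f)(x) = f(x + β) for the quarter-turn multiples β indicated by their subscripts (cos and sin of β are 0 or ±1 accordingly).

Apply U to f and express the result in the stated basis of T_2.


the image equals g(x) = -8 + (144/169)cos 2x + (229/169)sin 2x

D f = sin 2x
E_alpha f = -4 + (119/338)cos 2x + (60/169)sin 2x
E_pi/2 f = -4 + (1/2)cos 2x
(D + E_alpha + E_pi/2) f = -8 + (144/169)cos 2x + (229/169)sin 2x


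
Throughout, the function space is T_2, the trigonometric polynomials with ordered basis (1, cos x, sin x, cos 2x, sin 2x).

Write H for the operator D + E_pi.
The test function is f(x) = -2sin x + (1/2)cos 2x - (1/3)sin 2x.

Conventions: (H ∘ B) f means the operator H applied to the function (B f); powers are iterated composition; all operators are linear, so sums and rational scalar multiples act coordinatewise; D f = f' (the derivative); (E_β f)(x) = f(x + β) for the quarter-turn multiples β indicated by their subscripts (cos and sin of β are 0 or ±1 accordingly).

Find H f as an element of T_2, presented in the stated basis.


the result is g(x) = -2cos x + 2sin x - (1/6)cos 2x - (4/3)sin 2x

D f = -2cos x - (2/3)cos 2x - sin 2x
E_pi f = 2sin x + (1/2)cos 2x - (1/3)sin 2x
(D + E_pi) f = -2cos x + 2sin x - (1/6)cos 2x - (4/3)sin 2x


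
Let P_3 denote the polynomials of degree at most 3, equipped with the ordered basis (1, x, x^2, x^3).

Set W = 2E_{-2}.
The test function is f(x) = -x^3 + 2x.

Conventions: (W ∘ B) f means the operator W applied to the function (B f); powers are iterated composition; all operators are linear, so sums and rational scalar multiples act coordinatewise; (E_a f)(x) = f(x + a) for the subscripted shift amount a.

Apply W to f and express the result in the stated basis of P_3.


g(x) = -2x^3 + 12x^2 - 20x + 8

E_{-2} f = -x^3 + 6x^2 - 10x + 4
(2E_{-2}) f = -2x^3 + 12x^2 - 20x + 8


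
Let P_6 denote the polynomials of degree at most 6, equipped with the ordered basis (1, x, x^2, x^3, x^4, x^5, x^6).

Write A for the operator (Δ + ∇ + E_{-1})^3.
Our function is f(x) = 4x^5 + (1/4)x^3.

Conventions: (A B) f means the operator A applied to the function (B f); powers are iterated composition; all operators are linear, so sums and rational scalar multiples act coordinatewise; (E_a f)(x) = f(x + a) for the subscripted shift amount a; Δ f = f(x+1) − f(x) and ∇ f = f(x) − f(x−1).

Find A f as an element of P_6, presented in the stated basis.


Δ f = 20x^4 + 40x^3 + (163/4)x^2 + (83/4)x + 17/4
∇ f = 20x^4 - 40x^3 + (163/4)x^2 - (83/4)x + 17/4
E_{-1} f = 4x^5 - 20x^4 + (161/4)x^3 - (163/4)x^2 + (83/4)x - 17/4
(Δ + ∇ + E_{-1}) f = 4x^5 + 20x^4 + (161/4)x^3 + (163/4)x^2 + (83/4)x + 17/4
Δ (Δ + ∇ + E_{-1}) f = 20x^4 + 120x^3 + (1123/4)x^2 + (1209/4)x + 503/4
∇ (Δ + ∇ + E_{-1}) f = 20x^4 + 40x^3 + (163/4)x^2 + (83/4)x + 17/4
E_{-1} (Δ + ∇ + E_{-1}) f = 4x^5 + (1/4)x^3
(Δ + ∇ + E_{-1}) (Δ + ∇ + E_{-1}) f = 4x^5 + 40x^4 + (641/4)x^3 + (643/2)x^2 + 323x + 130
Δ (Δ + ∇ + E_{-1}) (Δ + ∇ + E_{-1}) f = 20x^4 + 200x^3 + (3043/4)x^2 + (5215/4)x + 3395/4
∇ (Δ + ∇ + E_{-1}) (Δ + ∇ + E_{-1}) f = 20x^4 + 120x^3 + (1123/4)x^2 + (1209/4)x + 503/4
E_{-1} (Δ + ∇ + E_{-1}) (Δ + ∇ + E_{-1}) f = 4x^5 + 20x^4 + (161/4)x^3 + (163/4)x^2 + (83/4)x + 17/4
(Δ + ∇ + E_{-1}) (Δ + ∇ + E_{-1}) (Δ + ∇ + E_{-1}) f = 4x^5 + 60x^4 + (1441/4)x^3 + (4329/4)x^2 + (6507/4)x + 3915/4

g(x) = 4x^5 + 60x^4 + (1441/4)x^3 + (4329/4)x^2 + (6507/4)x + 3915/4


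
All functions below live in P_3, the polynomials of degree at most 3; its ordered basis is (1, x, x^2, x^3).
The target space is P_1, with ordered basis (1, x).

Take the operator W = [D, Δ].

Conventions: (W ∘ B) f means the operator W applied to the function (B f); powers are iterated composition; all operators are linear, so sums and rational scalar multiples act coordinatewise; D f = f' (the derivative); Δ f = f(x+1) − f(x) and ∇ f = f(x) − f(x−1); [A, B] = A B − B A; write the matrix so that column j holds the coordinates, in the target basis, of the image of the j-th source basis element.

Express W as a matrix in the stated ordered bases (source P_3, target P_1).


the matrix is [[0, 0, 0, 0]; [0, 0, 0, 0]] (rows listed top to bottom)

image of 1: 0
image of x: 0
image of x^2: 0
image of x^3: 0
each image's coordinates form column j of the matrix


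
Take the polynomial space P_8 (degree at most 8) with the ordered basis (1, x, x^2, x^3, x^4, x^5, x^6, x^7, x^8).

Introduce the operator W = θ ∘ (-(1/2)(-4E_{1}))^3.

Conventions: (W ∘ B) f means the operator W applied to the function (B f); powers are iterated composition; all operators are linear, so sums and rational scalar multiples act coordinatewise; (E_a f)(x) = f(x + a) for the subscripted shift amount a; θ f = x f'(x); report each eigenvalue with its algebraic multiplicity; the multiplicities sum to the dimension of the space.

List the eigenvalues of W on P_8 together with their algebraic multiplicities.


λ = 0 (multiplicity 1), λ = 8 (multiplicity 1), λ = 16 (multiplicity 1), λ = 24 (multiplicity 1), λ = 32 (multiplicity 1), λ = 40 (multiplicity 1), λ = 48 (multiplicity 1), λ = 56 (multiplicity 1), λ = 64 (multiplicity 1)

image of 1: 0
image of x: 8x
image of x^2: 16x^2 + 48x
image of x^3: 24x^3 + 144x^2 + 216x
image of x^4: 32x^4 + 288x^3 + 864x^2 + 864x
image of x^5: 40x^5 + 480x^4 + 2160x^3 + 4320x^2 + 3240x
image of x^6: 48x^6 + 720x^5 + 4320x^4 + 12960x^3 + 19440x^2 + 11664x
image of x^7: 56x^7 + 1008x^6 + 7560x^5 + 30240x^4 + 68040x^3 + 81648x^2 + 40824x
image of x^8: 64x^8 + 1344x^7 + 12096x^6 + 60480x^5 + 181440x^4 + 326592x^3 + 326592x^2 + 139968x
the matrix is upper triangular; its diagonal is (0, 8, 16, 24, 32, 40, 48, 56, 64)
for a triangular matrix the eigenvalues are the diagonal entries, with algebraic multiplicity their repetition count


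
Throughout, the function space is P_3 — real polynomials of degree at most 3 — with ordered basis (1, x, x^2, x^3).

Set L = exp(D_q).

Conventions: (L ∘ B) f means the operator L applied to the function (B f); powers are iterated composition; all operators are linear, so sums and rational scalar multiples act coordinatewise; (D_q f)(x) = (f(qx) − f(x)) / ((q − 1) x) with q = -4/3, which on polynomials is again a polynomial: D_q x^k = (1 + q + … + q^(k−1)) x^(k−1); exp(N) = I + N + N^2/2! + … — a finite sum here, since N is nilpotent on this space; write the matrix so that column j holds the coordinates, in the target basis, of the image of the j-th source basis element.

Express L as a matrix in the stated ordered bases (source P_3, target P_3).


the matrix is [[1, 1, -1/6, -13/162]; [0, 1, -1/3, -13/54]; [0, 0, 1, 13/9]; [0, 0, 0, 1]] (rows listed top to bottom)

image of 1: 1
image of x: x + 1
image of x^2: x^2 - (1/3)x - 1/6
image of x^3: x^3 + (13/9)x^2 - (13/54)x - 13/162
each image's coordinates form column j of the matrix


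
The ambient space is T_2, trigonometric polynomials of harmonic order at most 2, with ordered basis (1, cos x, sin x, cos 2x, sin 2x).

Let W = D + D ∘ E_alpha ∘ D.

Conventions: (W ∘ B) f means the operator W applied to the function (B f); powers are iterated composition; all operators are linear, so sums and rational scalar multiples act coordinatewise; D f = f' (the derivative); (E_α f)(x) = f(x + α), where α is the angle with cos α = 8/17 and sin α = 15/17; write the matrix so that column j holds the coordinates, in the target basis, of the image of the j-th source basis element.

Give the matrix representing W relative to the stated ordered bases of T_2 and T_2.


image of 1: 0
image of cos x: -(8/17)cos x - (2/17)sin x
image of sin x: (2/17)cos x - (8/17)sin x
image of cos 2x: (644/289)cos 2x + (382/289)sin 2x
image of sin 2x: -(382/289)cos 2x + (644/289)sin 2x
each image's coordinates form column j of the matrix

the matrix is [[0, 0, 0, 0, 0]; [0, -8/17, 2/17, 0, 0]; [0, -2/17, -8/17, 0, 0]; [0, 0, 0, 644/289, -382/289]; [0, 0, 0, 382/289, 644/289]] (rows listed top to bottom)


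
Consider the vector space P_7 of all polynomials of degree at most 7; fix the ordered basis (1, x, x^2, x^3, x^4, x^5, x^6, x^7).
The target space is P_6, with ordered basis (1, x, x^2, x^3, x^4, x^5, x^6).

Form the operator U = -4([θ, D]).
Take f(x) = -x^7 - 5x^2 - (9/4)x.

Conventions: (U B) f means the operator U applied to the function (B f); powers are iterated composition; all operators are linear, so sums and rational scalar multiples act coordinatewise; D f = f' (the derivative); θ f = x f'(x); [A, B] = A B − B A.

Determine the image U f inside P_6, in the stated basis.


D f = -7x^6 - 10x - 9/4
θ D f = -42x^6 - 10x
θ f = -7x^7 - 10x^2 - (9/4)x
D θ f = -49x^6 - 20x - 9/4
[θ, D] f = 7x^6 + 10x + 9/4
(-4([θ, D])) f = -28x^6 - 40x - 9

g(x) = -28x^6 - 40x - 9


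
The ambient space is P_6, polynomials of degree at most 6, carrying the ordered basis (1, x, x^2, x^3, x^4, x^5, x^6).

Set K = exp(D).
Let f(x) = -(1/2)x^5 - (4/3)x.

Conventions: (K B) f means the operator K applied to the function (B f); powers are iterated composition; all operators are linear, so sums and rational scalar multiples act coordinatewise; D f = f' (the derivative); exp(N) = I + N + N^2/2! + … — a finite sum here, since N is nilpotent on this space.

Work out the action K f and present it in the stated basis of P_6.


the result is g(x) = -(1/2)x^5 - (5/2)x^4 - 5x^3 - 5x^2 - (23/6)x - 11/6

order-1 term: -(5/2)x^4 - 4/3
order-2 term: -5x^3
order-3 term: -5x^2
order-4 term: -(5/2)x
order-5 term: -1/2
the series for exp(D) f terminates at order 5
exp(D) f = -(1/2)x^5 - (5/2)x^4 - 5x^3 - 5x^2 - (23/6)x - 11/6


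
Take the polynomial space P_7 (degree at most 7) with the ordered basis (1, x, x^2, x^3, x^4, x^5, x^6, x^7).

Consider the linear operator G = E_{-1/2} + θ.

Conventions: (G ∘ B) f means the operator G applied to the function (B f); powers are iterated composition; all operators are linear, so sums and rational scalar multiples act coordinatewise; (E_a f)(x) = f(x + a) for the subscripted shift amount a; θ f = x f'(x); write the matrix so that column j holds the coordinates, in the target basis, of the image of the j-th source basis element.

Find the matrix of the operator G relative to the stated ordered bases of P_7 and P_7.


image of 1: 1
image of x: 2x - 1/2
image of x^2: 3x^2 - x + 1/4
image of x^3: 4x^3 - (3/2)x^2 + (3/4)x - 1/8
image of x^4: 5x^4 - 2x^3 + (3/2)x^2 - (1/2)x + 1/16
image of x^5: 6x^5 - (5/2)x^4 + (5/2)x^3 - (5/4)x^2 + (5/16)x - 1/32
image of x^6: 7x^6 - 3x^5 + (15/4)x^4 - (5/2)x^3 + (15/16)x^2 - (3/16)x + 1/64
image of x^7: 8x^7 - (7/2)x^6 + (21/4)x^5 - (35/8)x^4 + (35/16)x^3 - (21/32)x^2 + (7/64)x - 1/128
each image's coordinates form column j of the matrix

the matrix is [[1, -1/2, 1/4, -1/8, 1/16, -1/32, 1/64, -1/128]; [0, 2, -1, 3/4, -1/2, 5/16, -3/16, 7/64]; [0, 0, 3, -3/2, 3/2, -5/4, 15/16, -21/32]; [0, 0, 0, 4, -2, 5/2, -5/2, 35/16]; [0, 0, 0, 0, 5, -5/2, 15/4, -35/8]; [0, 0, 0, 0, 0, 6, -3, 21/4]; [0, 0, 0, 0, 0, 0, 7, -7/2]; [0, 0, 0, 0, 0, 0, 0, 8]] (rows listed top to bottom)


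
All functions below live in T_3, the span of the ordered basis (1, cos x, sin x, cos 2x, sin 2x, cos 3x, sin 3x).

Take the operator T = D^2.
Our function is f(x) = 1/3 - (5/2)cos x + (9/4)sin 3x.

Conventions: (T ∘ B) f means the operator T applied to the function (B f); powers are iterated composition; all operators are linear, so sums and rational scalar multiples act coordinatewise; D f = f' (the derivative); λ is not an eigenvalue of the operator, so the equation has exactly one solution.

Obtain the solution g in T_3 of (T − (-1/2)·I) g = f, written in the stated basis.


the image equals g(x) = 2/3 + 5cos x - (9/34)sin 3x

write g with unknown coordinates in the stated basis and equate coefficients in (T − (-1/2)·I) g = f
solving from the highest basis element down gives g = 2/3 + 5cos x - (9/34)sin 3x
check: T g = -5cos x + (81/34)sin 3x
so T g − (-1/2)·g = 1/3 - (5/2)cos x + (9/4)sin 3x = f ✓


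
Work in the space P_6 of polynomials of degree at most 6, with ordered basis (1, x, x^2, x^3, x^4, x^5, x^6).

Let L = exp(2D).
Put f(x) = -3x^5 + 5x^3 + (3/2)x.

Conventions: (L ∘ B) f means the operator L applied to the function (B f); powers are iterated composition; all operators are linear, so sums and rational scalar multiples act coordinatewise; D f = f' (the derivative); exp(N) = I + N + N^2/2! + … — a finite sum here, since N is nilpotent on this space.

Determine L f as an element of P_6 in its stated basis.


order-1 term: -30x^4 + 30x^2 + 3
order-2 term: -120x^3 + 60x
order-3 term: -240x^2 + 40
order-4 term: -240x
order-5 term: -96
the series for exp(2D) f terminates at order 5
exp(2D) f = -3x^5 - 30x^4 - 115x^3 - 210x^2 - (357/2)x - 53

g(x) = -3x^5 - 30x^4 - 115x^3 - 210x^2 - (357/2)x - 53


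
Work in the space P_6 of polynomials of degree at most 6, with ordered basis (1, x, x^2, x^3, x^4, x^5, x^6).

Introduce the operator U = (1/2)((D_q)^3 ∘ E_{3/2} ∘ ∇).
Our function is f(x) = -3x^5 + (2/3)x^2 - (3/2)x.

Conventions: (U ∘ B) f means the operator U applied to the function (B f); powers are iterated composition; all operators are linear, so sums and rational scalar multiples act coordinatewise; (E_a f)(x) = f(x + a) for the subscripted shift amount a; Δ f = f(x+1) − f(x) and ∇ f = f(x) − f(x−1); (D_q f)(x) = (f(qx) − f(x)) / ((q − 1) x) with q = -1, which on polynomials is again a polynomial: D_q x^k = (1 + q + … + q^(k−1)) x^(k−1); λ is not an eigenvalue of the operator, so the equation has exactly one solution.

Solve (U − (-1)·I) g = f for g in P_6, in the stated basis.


write g with unknown coordinates in the stated basis and equate coefficients in (U − (-1)·I) g = f
solving from the highest basis element down gives g = -3x^5 + (2/3)x^2 - (3/2)x
check: U g = 0
so U g − (-1)·g = -3x^5 + (2/3)x^2 - (3/2)x = f ✓

the image equals g(x) = -3x^5 + (2/3)x^2 - (3/2)x


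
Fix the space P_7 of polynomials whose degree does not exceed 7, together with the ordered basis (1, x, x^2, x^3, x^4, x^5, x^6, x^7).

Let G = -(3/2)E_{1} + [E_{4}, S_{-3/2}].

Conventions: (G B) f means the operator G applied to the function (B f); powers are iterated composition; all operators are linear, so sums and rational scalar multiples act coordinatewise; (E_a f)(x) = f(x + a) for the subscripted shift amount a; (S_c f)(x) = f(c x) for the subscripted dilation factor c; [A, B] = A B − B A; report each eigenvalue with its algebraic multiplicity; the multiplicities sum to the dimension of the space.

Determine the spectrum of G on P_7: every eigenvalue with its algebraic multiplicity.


image of 1: -3/2
image of x: -(3/2)x - 23/2
image of x^2: -(3/2)x^2 + 27x + 37/2
image of x^3: -(3/2)x^3 - 72x^2 - (189/2)x - 563/2
image of x^4: -(3/2)x^4 + 129x^3 + 261x^2 + 1674x + 2077/2
image of x^5: -(3/2)x^5 - (2085/8)x^4 - 690x^3 - 6315x^2 - (15615/2)x - 17603/2
image of x^6: -(3/2)x^6 + (3573/8)x^5 + (5985/4)x^4 + 18870x^3 + (70155/2)x^2 + 79191x + 85117/2
image of x^7: -(3/2)x^7 - (25851/32)x^6 - (25767/8)x^5 - 49665x^4 - (245805/2)x^3 - (831663/2)x^2 - (893781/2)x - 592643/2
the matrix is upper triangular; its diagonal is (-3/2, -3/2, -3/2, -3/2, -3/2, -3/2, -3/2, -3/2)
for a triangular matrix the eigenvalues are the diagonal entries, with algebraic multiplicity their repetition count

λ = -3/2 (multiplicity 8)


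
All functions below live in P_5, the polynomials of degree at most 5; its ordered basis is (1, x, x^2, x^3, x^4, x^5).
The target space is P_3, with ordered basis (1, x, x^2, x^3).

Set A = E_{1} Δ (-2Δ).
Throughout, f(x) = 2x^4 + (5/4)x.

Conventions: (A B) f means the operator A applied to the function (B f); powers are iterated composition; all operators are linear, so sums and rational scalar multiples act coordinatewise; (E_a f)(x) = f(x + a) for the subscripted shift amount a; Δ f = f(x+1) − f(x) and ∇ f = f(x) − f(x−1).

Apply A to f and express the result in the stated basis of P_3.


the image equals g(x) = -48x^2 - 192x - 200

Δ f = 8x^3 + 12x^2 + 8x + 13/4
(-2Δ) f = -16x^3 - 24x^2 - 16x - 13/2
Δ (-2Δ) f = -48x^2 - 96x - 56
E_{1} Δ (-2Δ) f = -48x^2 - 192x - 200


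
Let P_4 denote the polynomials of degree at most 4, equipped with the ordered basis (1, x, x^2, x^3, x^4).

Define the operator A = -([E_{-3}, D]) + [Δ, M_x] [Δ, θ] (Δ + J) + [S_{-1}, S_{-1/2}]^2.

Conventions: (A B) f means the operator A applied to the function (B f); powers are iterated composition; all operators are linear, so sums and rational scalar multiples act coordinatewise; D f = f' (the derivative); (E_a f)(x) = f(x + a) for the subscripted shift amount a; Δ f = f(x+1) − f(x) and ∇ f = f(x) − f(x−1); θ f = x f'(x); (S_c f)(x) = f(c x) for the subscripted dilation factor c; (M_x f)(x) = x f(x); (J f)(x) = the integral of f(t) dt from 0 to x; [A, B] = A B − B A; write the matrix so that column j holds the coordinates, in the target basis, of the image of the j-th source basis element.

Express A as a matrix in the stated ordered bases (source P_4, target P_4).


the matrix is [[1, 2, 6, 23, 92]; [0, 1, 4, 18, 92]; [0, 0, 1, 6, 36]; [0, 0, 0, 1, 8]; [0, 0, 0, 0, 1]] (rows listed top to bottom)

image of 1: 1
image of x: x + 2
image of x^2: x^2 + 4x + 6
image of x^3: x^3 + 6x^2 + 18x + 23
image of x^4: x^4 + 8x^3 + 36x^2 + 92x + 92
each image's coordinates form column j of the matrix


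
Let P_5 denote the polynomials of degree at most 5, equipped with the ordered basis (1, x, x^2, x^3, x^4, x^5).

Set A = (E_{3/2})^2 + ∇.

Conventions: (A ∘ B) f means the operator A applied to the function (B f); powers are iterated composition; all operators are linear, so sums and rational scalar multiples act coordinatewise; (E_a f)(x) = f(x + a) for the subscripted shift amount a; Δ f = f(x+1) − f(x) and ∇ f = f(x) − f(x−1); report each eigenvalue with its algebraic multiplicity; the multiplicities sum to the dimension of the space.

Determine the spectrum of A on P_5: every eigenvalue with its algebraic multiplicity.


image of 1: 1
image of x: x + 4
image of x^2: x^2 + 8x + 8
image of x^3: x^3 + 12x^2 + 24x + 28
image of x^4: x^4 + 16x^3 + 48x^2 + 112x + 80
image of x^5: x^5 + 20x^4 + 80x^3 + 280x^2 + 400x + 244
the matrix is upper triangular; its diagonal is (1, 1, 1, 1, 1, 1)
for a triangular matrix the eigenvalues are the diagonal entries, with algebraic multiplicity their repetition count

λ = 1 (multiplicity 6)


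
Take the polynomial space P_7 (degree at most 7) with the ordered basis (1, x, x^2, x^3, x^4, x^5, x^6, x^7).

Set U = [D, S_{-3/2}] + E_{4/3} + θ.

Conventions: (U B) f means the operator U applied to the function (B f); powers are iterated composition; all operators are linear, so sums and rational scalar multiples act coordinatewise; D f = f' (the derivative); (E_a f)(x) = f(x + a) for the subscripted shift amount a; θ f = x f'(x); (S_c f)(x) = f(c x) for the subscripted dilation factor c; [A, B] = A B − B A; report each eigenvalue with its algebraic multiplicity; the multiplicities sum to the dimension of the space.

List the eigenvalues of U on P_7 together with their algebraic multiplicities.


λ = 1 (multiplicity 1), λ = 2 (multiplicity 1), λ = 3 (multiplicity 1), λ = 4 (multiplicity 1), λ = 5 (multiplicity 1), λ = 6 (multiplicity 1), λ = 7 (multiplicity 1), λ = 8 (multiplicity 1)

image of 1: 1
image of x: 2x - 7/6
image of x^2: 3x^2 + (61/6)x + 16/9
image of x^3: 4x^3 - (103/8)x^2 + (16/3)x + 64/27
image of x^4: 5x^4 + (469/12)x^3 + (32/3)x^2 + (256/27)x + 256/81
image of x^5: 6x^5 - (5435/96)x^4 + (160/9)x^3 + (640/27)x^2 + (1280/81)x + 1024/243
image of x^6: 7x^6 + (3901/32)x^5 + (80/3)x^4 + (1280/27)x^3 + (1280/27)x^2 + (2048/81)x + 4096/729
image of x^7: 8x^7 - (72961/384)x^6 + (112/3)x^5 + (2240/27)x^4 + (8960/81)x^3 + (7168/81)x^2 + (28672/729)x + 16384/2187
the matrix is upper triangular; its diagonal is (1, 2, 3, 4, 5, 6, 7, 8)
for a triangular matrix the eigenvalues are the diagonal entries, with algebraic multiplicity their repetition count


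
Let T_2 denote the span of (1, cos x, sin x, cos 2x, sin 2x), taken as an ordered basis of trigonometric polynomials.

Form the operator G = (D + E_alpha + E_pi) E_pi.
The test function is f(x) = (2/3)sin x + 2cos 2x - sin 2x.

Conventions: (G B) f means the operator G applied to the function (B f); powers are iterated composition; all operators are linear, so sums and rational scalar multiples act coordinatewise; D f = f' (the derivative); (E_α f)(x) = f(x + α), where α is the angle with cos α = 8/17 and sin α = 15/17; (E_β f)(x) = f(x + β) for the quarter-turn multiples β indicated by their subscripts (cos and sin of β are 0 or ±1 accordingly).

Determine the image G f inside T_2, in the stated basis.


E_pi f = -(2/3)sin x + 2cos 2x - sin 2x
D E_pi f = -(2/3)cos x - 2cos 2x - 4sin 2x
E_alpha E_pi f = -(10/17)cos x - (16/51)sin x - (562/289)cos 2x - (319/289)sin 2x
E_pi E_pi f = (2/3)sin x + 2cos 2x - sin 2x
(D + E_alpha + E_pi) E_pi f = -(64/51)cos x + (6/17)sin x - (562/289)cos 2x - (1764/289)sin 2x

g(x) = -(64/51)cos x + (6/17)sin x - (562/289)cos 2x - (1764/289)sin 2x


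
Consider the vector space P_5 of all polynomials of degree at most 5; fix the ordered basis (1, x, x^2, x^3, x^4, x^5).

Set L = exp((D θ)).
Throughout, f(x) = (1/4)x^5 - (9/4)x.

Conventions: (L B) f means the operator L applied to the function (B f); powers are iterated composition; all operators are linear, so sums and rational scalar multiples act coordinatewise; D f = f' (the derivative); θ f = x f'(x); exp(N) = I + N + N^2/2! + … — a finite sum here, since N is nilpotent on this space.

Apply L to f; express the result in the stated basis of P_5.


the image equals g(x) = (1/4)x^5 + (25/4)x^4 + 50x^3 + 150x^2 + (591/4)x + 111/4

order-1 term: (25/4)x^4 - 9/4
order-2 term: 50x^3
order-3 term: 150x^2
order-4 term: 150x
order-5 term: 30
the series for exp((D θ)) f terminates at order 5
exp((D θ)) f = (1/4)x^5 + (25/4)x^4 + 50x^3 + 150x^2 + (591/4)x + 111/4


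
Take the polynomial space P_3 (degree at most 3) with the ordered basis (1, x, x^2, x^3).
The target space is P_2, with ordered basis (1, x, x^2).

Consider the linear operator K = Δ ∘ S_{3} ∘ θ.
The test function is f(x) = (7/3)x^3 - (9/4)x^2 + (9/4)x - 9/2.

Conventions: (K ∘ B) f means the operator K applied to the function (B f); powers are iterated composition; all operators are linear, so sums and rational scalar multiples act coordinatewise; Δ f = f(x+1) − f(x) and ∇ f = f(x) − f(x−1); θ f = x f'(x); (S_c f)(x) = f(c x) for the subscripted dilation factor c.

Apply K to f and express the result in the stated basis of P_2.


θ f = 7x^3 - (9/2)x^2 + (9/4)x
S_{3} θ f = 189x^3 - (81/2)x^2 + (27/4)x
Δ S_{3} θ f = 567x^2 + 486x + 621/4

g(x) = 567x^2 + 486x + 621/4


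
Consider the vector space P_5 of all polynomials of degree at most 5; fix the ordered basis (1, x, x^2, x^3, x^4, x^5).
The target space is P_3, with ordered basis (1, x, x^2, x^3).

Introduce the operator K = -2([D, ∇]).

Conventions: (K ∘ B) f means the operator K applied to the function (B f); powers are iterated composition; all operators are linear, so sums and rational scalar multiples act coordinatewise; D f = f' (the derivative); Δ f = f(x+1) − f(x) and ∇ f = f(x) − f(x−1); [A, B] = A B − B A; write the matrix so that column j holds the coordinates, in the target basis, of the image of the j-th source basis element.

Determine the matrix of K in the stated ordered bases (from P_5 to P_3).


the matrix is [[0, 0, 0, 0, 0, 0]; [0, 0, 0, 0, 0, 0]; [0, 0, 0, 0, 0, 0]; [0, 0, 0, 0, 0, 0]] (rows listed top to bottom)

image of 1: 0
image of x: 0
image of x^2: 0
image of x^3: 0
image of x^4: 0
image of x^5: 0
each image's coordinates form column j of the matrix


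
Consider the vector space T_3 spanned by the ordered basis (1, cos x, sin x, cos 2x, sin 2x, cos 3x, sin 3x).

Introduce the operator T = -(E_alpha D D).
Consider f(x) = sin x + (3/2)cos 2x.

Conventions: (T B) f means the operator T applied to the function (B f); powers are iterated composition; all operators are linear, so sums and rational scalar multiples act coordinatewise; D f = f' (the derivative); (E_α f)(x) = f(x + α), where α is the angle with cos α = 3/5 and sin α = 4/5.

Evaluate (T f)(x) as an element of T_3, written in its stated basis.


D f = cos x - 3sin 2x
D D f = -sin x - 6cos 2x
E_alpha D D f = -(4/5)cos x - (3/5)sin x + (42/25)cos 2x + (144/25)sin 2x
(-(E_alpha D D)) f = (4/5)cos x + (3/5)sin x - (42/25)cos 2x - (144/25)sin 2x

the result is g(x) = (4/5)cos x + (3/5)sin x - (42/25)cos 2x - (144/25)sin 2x


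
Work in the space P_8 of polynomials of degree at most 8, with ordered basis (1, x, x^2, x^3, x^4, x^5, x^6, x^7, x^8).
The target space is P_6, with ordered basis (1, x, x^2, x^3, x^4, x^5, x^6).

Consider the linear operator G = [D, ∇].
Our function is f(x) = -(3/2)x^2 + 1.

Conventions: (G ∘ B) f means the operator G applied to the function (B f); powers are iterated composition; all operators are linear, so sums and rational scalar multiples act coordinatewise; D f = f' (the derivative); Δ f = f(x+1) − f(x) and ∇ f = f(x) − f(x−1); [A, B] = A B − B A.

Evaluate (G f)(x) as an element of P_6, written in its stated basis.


the result is g(x) = 0

∇ f = -3x + 3/2
D ∇ f = -3
D f = -3x
∇ D f = -3
[D, ∇] f = 0


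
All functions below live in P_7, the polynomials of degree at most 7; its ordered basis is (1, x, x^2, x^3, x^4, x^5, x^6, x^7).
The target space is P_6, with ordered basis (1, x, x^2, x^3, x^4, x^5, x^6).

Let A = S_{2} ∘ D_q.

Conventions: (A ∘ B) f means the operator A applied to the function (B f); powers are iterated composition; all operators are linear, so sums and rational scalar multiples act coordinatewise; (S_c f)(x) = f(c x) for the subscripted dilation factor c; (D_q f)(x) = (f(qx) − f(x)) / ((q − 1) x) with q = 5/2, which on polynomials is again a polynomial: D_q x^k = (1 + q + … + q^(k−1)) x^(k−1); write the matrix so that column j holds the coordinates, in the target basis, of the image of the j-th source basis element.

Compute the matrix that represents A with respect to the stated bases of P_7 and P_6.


the matrix is [[0, 1, 0, 0, 0, 0, 0, 0]; [0, 0, 7, 0, 0, 0, 0, 0]; [0, 0, 0, 39, 0, 0, 0, 0]; [0, 0, 0, 0, 203, 0, 0, 0]; [0, 0, 0, 0, 0, 1031, 0, 0]; [0, 0, 0, 0, 0, 0, 5187, 0]; [0, 0, 0, 0, 0, 0, 0, 25999]] (rows listed top to bottom)

image of 1: 0
image of x: 1
image of x^2: 7x
image of x^3: 39x^2
image of x^4: 203x^3
image of x^5: 1031x^4
image of x^6: 5187x^5
image of x^7: 25999x^6
each image's coordinates form column j of the matrix


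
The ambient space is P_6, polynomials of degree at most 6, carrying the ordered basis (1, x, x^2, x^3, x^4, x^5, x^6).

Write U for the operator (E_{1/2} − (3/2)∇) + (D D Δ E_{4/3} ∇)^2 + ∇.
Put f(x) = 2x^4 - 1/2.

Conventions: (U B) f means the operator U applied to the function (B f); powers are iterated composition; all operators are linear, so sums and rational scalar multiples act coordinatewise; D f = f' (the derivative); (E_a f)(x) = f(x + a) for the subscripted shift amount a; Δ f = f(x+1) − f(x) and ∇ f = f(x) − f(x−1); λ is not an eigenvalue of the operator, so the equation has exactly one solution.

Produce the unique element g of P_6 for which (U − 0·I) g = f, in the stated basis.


the result is g(x) = 2x^4 - 9x^2 + 3x + 41/8

write g with unknown coordinates in the stated basis and equate coefficients in (U − 0·I) g = f
solving from the highest basis element down gives g = 2x^4 - 9x^2 + 3x + 41/8
check: U g = 2x^4 - 1/2
so U g − 0·g = 2x^4 - 1/2 = f ✓


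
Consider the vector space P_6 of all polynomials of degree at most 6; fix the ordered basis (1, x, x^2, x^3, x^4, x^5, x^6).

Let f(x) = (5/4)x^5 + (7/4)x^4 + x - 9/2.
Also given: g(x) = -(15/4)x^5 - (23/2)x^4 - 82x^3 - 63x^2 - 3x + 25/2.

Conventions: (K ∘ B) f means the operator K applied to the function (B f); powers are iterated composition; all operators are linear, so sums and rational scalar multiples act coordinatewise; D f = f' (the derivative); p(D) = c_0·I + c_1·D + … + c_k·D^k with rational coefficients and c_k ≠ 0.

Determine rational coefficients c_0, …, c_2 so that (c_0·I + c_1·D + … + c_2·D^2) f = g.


c_0 = -3, c_1 = -1, c_2 = -3

D^0 f = (5/4)x^5 + (7/4)x^4 + x - 9/2
D^1 f = (25/4)x^4 + 7x^3 + 1
D^2 f = 25x^3 + 21x^2
matching coefficients of g against c_0 f + c_1 Df + … from the top degree down determines the c_i
solution: c_0 = -3, c_1 = -1, c_2 = -3


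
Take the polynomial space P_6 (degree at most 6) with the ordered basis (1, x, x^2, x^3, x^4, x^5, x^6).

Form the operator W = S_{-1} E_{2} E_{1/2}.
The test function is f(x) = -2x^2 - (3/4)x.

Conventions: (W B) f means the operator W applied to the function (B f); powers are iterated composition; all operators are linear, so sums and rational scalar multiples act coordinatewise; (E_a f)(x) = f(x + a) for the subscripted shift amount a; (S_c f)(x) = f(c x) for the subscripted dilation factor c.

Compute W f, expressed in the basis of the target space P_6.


E_{1/2} f = -2x^2 - (11/4)x - 7/8
E_{2} E_{1/2} f = -2x^2 - (43/4)x - 115/8
S_{-1} E_{2} E_{1/2} f = -2x^2 + (43/4)x - 115/8

the result is g(x) = -2x^2 + (43/4)x - 115/8


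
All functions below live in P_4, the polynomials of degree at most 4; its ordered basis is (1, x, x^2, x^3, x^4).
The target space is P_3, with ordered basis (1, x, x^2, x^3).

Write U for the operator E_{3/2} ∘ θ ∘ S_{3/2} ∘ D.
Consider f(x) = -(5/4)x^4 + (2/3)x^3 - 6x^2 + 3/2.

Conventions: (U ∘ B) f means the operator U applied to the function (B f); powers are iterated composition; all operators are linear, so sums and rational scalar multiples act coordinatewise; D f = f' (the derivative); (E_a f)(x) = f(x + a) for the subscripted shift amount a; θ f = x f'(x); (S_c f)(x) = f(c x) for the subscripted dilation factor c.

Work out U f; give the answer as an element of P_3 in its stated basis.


D f = -5x^3 + 2x^2 - 12x
S_{3/2} D f = -(135/8)x^3 + (9/2)x^2 - 18x
θ (S_{3/2} ∘ D) f = -(405/8)x^3 + 9x^2 - 18x
E_{3/2} θ (S_{3/2} ∘ D) f = -(405/8)x^3 - (3501/16)x^2 - (10647/32)x - 11367/64

the image equals g(x) = -(405/8)x^3 - (3501/16)x^2 - (10647/32)x - 11367/64


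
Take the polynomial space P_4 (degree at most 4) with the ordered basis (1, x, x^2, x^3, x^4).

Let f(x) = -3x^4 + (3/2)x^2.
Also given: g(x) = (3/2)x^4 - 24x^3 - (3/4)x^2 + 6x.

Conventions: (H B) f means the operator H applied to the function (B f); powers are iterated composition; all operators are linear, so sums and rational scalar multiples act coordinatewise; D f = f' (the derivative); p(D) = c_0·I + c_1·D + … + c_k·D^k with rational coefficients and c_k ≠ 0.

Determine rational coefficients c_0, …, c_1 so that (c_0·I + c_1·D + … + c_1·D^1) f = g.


D^0 f = -3x^4 + (3/2)x^2
D^1 f = -12x^3 + 3x
matching coefficients of g against c_0 f + c_1 Df + … from the top degree down determines the c_i
solution: c_0 = -1/2, c_1 = 2

c_0 = -1/2, c_1 = 2


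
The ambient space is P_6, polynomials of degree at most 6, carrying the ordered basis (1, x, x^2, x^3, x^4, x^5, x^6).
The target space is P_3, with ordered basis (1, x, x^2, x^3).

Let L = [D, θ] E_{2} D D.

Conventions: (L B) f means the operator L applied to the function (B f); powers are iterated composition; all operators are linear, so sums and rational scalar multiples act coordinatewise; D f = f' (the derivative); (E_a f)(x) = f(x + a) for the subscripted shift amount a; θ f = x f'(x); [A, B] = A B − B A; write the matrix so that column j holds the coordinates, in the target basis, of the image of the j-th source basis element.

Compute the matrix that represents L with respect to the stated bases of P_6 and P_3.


the matrix is [[0, 0, 0, 6, 48, 240, 960]; [0, 0, 0, 0, 24, 240, 1440]; [0, 0, 0, 0, 0, 60, 720]; [0, 0, 0, 0, 0, 0, 120]] (rows listed top to bottom)

image of 1: 0
image of x: 0
image of x^2: 0
image of x^3: 6
image of x^4: 24x + 48
image of x^5: 60x^2 + 240x + 240
image of x^6: 120x^3 + 720x^2 + 1440x + 960
each image's coordinates form column j of the matrix


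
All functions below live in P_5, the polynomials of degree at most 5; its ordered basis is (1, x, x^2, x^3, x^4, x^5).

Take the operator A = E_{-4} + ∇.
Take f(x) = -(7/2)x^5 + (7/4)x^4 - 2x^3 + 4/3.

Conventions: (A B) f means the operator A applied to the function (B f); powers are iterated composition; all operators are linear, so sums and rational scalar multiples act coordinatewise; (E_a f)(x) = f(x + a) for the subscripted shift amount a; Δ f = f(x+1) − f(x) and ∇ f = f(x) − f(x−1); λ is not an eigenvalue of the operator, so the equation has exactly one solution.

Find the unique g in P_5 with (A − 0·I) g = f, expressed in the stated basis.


write g with unknown coordinates in the stated basis and equate coefficients in (A − 0·I) g = f
solving from the highest basis element down gives g = -(7/2)x^5 - (203/4)x^4 - 86x^3 + (3177/2)x^2 + (10149/2)x - 55919/12
check: A g = -(7/2)x^5 + (7/4)x^4 - 2x^3 + 4/3
so A g − 0·g = -(7/2)x^5 + (7/4)x^4 - 2x^3 + 4/3 = f ✓

g(x) = -(7/2)x^5 - (203/4)x^4 - 86x^3 + (3177/2)x^2 + (10149/2)x - 55919/12


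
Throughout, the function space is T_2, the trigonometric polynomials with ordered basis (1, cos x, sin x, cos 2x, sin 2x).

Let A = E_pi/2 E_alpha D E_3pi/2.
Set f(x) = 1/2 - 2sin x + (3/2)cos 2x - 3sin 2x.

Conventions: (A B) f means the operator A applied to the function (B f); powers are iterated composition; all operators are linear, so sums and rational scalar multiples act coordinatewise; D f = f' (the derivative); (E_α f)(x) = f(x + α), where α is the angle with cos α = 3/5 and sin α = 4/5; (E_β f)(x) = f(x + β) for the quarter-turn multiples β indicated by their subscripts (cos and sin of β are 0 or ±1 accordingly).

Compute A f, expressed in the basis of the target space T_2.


E_3pi/2 f = 1/2 + 2cos x - (3/2)cos 2x + 3sin 2x
D E_3pi/2 f = -2sin x + 6cos 2x + 3sin 2x
E_alpha (D E_3pi/2) f = -(8/5)cos x - (6/5)sin x + (6/5)cos 2x - (33/5)sin 2x
E_pi/2 E_alpha (D E_3pi/2) f = -(6/5)cos x + (8/5)sin x - (6/5)cos 2x + (33/5)sin 2x

g(x) = -(6/5)cos x + (8/5)sin x - (6/5)cos 2x + (33/5)sin 2x


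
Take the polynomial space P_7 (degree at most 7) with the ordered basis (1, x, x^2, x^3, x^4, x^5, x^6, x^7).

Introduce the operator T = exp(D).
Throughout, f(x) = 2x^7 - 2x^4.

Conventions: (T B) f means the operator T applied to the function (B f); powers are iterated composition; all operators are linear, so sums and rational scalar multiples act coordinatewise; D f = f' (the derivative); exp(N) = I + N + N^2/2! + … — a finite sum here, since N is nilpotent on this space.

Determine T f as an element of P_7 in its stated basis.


the image equals g(x) = 2x^7 + 14x^6 + 42x^5 + 68x^4 + 62x^3 + 30x^2 + 6x

order-1 term: 14x^6 - 8x^3
order-2 term: 42x^5 - 12x^2
order-3 term: 70x^4 - 8x
order-4 term: 70x^3 - 2
order-5 term: 42x^2
order-6 term: 14x
order-7 term: 2
the series for exp(D) f terminates at order 7
exp(D) f = 2x^7 + 14x^6 + 42x^5 + 68x^4 + 62x^3 + 30x^2 + 6x


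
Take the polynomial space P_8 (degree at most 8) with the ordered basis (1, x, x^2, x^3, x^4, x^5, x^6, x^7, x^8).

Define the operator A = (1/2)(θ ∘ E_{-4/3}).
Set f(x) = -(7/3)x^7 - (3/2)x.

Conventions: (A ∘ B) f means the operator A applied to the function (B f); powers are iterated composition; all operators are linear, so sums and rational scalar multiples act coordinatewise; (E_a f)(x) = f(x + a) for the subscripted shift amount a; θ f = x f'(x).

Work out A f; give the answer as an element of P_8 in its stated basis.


the result is g(x) = -(49/6)x^7 + (196/3)x^6 - (1960/9)x^5 + (31360/81)x^4 - (31360/81)x^3 + (50176/243)x^2 - (407969/8748)x

E_{-4/3} f = -(7/3)x^7 + (196/9)x^6 - (784/9)x^5 + (15680/81)x^4 - (62720/243)x^3 + (50176/243)x^2 - (407969/4374)x + 127810/6561
θ E_{-4/3} f = -(49/3)x^7 + (392/3)x^6 - (3920/9)x^5 + (62720/81)x^4 - (62720/81)x^3 + (100352/243)x^2 - (407969/4374)x
((1/2)(θ ∘ E_{-4/3})) f = -(49/6)x^7 + (196/3)x^6 - (1960/9)x^5 + (31360/81)x^4 - (31360/81)x^3 + (50176/243)x^2 - (407969/8748)x


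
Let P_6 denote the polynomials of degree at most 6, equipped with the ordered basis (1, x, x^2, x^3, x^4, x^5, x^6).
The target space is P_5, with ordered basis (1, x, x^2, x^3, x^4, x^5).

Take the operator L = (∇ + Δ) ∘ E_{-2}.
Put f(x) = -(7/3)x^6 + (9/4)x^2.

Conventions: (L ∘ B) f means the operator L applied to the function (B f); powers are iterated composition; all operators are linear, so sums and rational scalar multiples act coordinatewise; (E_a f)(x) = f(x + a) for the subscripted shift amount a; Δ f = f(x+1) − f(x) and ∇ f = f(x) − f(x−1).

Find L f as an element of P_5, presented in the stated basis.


the image equals g(x) = -28x^5 + 280x^4 - (3640/3)x^3 + 2800x^2 - 3379x + 5042/3

E_{-2} f = -(7/3)x^6 + 28x^5 - 140x^4 + (1120/3)x^3 - (2231/4)x^2 + 439x - 421/3
∇ E_{-2} f = -14x^5 + 175x^4 - (2660/3)x^3 + 2275x^2 - (5899/2)x + 18485/12
Δ E_{-2} f = -14x^5 + 105x^4 - (980/3)x^3 + 525x^2 - (859/2)x + 561/4
(∇ + Δ) E_{-2} f = -28x^5 + 280x^4 - (3640/3)x^3 + 2800x^2 - 3379x + 5042/3


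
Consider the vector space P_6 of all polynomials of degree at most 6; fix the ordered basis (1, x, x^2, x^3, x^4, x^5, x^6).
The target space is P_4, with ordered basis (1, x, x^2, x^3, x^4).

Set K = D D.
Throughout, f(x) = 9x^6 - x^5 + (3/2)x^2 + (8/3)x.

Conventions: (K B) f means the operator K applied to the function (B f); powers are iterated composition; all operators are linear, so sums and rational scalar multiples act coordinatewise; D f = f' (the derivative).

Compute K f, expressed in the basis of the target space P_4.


the result is g(x) = 270x^4 - 20x^3 + 3

D f = 54x^5 - 5x^4 + 3x + 8/3
D D f = 270x^4 - 20x^3 + 3


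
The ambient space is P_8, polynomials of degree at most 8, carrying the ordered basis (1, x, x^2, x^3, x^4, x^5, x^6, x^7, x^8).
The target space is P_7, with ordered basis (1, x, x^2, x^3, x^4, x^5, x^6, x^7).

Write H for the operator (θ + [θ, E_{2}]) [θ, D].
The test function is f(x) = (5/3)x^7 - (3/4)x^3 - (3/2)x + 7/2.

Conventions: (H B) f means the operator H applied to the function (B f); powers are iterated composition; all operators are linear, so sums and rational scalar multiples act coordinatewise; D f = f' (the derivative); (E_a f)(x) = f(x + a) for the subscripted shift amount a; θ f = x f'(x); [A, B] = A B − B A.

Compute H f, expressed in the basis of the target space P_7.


D f = (35/3)x^6 - (9/4)x^2 - 3/2
θ D f = 70x^6 - (9/2)x^2
θ f = (35/3)x^7 - (9/4)x^3 - (3/2)x
D θ f = (245/3)x^6 - (27/4)x^2 - 3/2
[θ, D] f = -(35/3)x^6 + (9/4)x^2 + 3/2
θ [θ, D] f = -70x^6 + (9/2)x^2
E_{2} [θ, D] f = -(35/3)x^6 - 140x^5 - 700x^4 - (5600/3)x^3 - (11191/4)x^2 - 2231x - 4417/6
θ E_{2} [θ, D] f = -70x^6 - 700x^5 - 2800x^4 - 5600x^3 - (11191/2)x^2 - 2231x
θ [θ, D] f = -70x^6 + (9/2)x^2
E_{2} θ [θ, D] f = -70x^6 - 840x^5 - 4200x^4 - 11200x^3 - (33591/2)x^2 - 13422x - 4462
[θ, E_{2}] [θ, D] f = 140x^5 + 1400x^4 + 5600x^3 + 11200x^2 + 11191x + 4462
(θ + [θ, E_{2}]) [θ, D] f = -70x^6 + 140x^5 + 1400x^4 + 5600x^3 + (22409/2)x^2 + 11191x + 4462

the image equals g(x) = -70x^6 + 140x^5 + 1400x^4 + 5600x^3 + (22409/2)x^2 + 11191x + 4462


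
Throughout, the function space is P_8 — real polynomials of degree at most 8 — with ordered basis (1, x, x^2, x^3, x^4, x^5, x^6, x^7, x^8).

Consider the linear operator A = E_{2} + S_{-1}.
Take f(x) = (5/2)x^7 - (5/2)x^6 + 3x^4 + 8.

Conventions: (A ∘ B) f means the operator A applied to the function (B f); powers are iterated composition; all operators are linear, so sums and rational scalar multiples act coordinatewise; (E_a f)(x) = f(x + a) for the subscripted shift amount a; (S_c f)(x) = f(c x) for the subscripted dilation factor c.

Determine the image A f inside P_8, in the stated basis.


E_{2} f = (5/2)x^7 + (65/2)x^6 + 180x^5 + 553x^4 + 1024x^3 + 1152x^2 + 736x + 216
S_{-1} f = -(5/2)x^7 - (5/2)x^6 + 3x^4 + 8
(E_{2} + S_{-1}) f = 30x^6 + 180x^5 + 556x^4 + 1024x^3 + 1152x^2 + 736x + 224

the result is g(x) = 30x^6 + 180x^5 + 556x^4 + 1024x^3 + 1152x^2 + 736x + 224
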